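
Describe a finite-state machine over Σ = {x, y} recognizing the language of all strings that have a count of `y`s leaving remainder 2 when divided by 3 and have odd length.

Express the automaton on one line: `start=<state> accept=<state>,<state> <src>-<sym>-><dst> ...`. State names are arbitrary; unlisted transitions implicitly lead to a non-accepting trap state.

Run two small machines in parallel and take their product. The first has 3 states tracking the count of `y`s modulo 3; the second has 2 states tracking the input length modulo 2. A product state is a pair (one from each), accepting exactly when both do.
        x   y  
>  q0   q1  q2 
   q1   q0  q3 
   q2   q3  q4 
   q3   q2  q5 
   q4   q5  q1 
 * q5   q4  q0 
(> = start, * = accepting)

start=q0 accept=q5 q0-x->q1 q0-y->q2 q1-x->q0 q1-y->q3 q2-x->q3 q2-y->q4 q3-x->q2 q3-y->q5 q4-x->q5 q4-y->q1 q5-x->q4 q5-y->q0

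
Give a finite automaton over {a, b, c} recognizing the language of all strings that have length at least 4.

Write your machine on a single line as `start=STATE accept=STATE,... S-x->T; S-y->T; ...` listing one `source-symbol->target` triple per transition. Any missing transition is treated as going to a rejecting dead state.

start=s0; accept=s4,s5; s0-a->s1; s0-b->s1; s0-c->s1; s1-a->s2; s1-b->s2; s1-c->s2; s2-a->s3; s2-b->s3; s2-c->s3; s3-a->s4; s3-b->s4; s3-c->s4; s4-a->s5; s4-b->s5; s4-c->s5; s5-a->s5; s5-b->s5; s5-c->s5

Count input length up to 5: every symbol moves from s0 toward s5, which means 'more than 4' and absorbs. Accept from {s4, s5}.
        a   b   c  
>  s0   s1  s1  s1 
   s1   s2  s2  s2 
   s2   s3  s3  s3 
   s3   s4  s4  s4 
 * s4   s5  s5  s5 
 * s5   s5  s5  s5 
(> = start, * = accepting)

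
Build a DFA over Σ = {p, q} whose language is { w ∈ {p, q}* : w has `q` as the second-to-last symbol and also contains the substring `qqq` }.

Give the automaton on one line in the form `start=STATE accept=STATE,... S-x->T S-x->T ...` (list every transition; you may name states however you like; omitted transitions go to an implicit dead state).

start=s0 accept=s3,s4 s0-p->s0 s0-q->s1 s1-p->s0 s1-q->s2 s2-p->s0 s2-q->s3 s3-p->s4 s3-q->s3 s4-p->s5 s4-q->s6 s5-p->s5 s5-q->s6 s6-p->s4 s6-q->s3

Handle the two conditions separately and then intersect. One (7 states) tracks the last 2 symbols read; the other (4 states) tracks whether and how much of `qqq` has been seen. Each combined state is a pair, one component from each; accept when both components accept. After merging equivalent states the machine shrinks.
With 7 states:
        p   q  
>  s0   s0  s1 
   s1   s0  s2 
   s2   s0  s3 
 * s3   s4  s3 
 * s4   s5  s6 
   s5   s5  s6 
   s6   s4  s3 
(> = start, * = accepting)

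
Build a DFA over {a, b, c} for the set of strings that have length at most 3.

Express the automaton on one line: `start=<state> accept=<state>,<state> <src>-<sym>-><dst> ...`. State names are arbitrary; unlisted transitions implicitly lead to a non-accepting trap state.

start=q0 accept=q0,q1,q2,q3 q0-a->q1 q0-b->q1 q0-c->q1 q1-a->q2 q1-b->q2 q1-c->q2 q2-a->q3 q2-b->q3 q2-c->q3 q3-a->q4 q3-b->q4 q3-c->q4 q4-a->q4 q4-b->q4 q4-c->q4

We only need to distinguish lengths 0, 1, …, 3, and '>3'. Chain q0 → q1 → q2 → q3 → q4 on every symbol, with q4 looping. Accepting states: {q0, q1, q2, q3}.
        a   b   c  
>* q0   q1  q1  q1 
 * q1   q2  q2  q2 
 * q2   q3  q3  q3 
 * q3   q4  q4  q4 
   q4   q4  q4  q4 
(> = start, * = accepting)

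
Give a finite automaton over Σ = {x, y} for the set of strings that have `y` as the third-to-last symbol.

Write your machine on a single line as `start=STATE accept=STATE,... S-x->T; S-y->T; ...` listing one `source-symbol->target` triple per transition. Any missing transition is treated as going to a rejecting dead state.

A DFA must remember the last 3 symbols (since which symbol is third-to-last isn't known until the input ends). Use one state per possible window of the last ≤3 symbols; accept from those whose window starts with `y`.
          x    y  
>  s0     s1   s2 
   s1     s3   s4 
   s2     s5   s6 
   s3     s7   s8 
   s4     s9  s10 
   s5    s11  s12 
   s6    s13  s14 
   s7     s7   s8 
   s8     s9  s10 
   s9    s11  s12 
   s10   s13  s14 
 * s11    s7   s8 
 * s12    s9  s10 
 * s13   s11  s12 
 * s14   s13  s14 
(> = start, * = accepting)

start=s0; accept=s11,s12,s13,s14; s0-x->s1; s0-y->s2; s1-x->s3; s1-y->s4; s2-x->s5; s2-y->s6; s3-x->s7; s3-y->s8; s4-x->s9; s4-y->s10; s5-x->s11; s5-y->s12; s6-x->s13; s6-y->s14; s7-x->s7; s7-y->s8; s8-x->s9; s8-y->s10; s9-x->s11; s9-y->s12; s10-x->s13; s10-y->s14; s11-x->s7; s11-y->s8; s12-x->s9; s12-y->s10; s13-x->s11; s13-y->s12; s14-x->s13; s14-y->s14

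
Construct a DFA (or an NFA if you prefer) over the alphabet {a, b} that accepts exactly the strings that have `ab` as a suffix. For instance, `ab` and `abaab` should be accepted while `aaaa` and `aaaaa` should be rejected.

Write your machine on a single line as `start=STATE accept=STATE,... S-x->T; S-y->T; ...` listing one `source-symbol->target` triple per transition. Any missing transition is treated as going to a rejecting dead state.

start=q0; accept=q2; q0-a->q1; q0-b->q0; q1-a->q1; q1-b->q2; q2-a->q1; q2-b->q0

Let each state record the length of the longest suffix of the input read so far that is also a prefix of `ab`. q1 means the last symbol is `a`; q2 means the last 2 symbols are `ab`. Accept only at q2, where the string currently ends in `ab`.
A 3-state machine:
        a   b  
>  q0   q1  q0 
   q1   q1  q2 
 * q2   q1  q0 
(> = start, * = accepting)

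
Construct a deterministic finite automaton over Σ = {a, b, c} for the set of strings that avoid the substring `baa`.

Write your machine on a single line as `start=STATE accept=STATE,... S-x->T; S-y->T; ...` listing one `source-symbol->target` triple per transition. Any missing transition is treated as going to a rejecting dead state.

Track partial matches of the forbidden pattern `baa`. State S3 is a dead state reached once `baa` has occurred; every other state accepts. S0 means no part of `baa` is currently matched.
With 4 states:
        a   b   c  
>* S0   S0  S1  S0 
 * S1   S2  S1  S0 
 * S2   S3  S1  S0 
   S3   S3  S3  S3 
(> = start, * = accepting)

start=S0; accept=S0,S1,S2; S0-a->S0; S0-b->S1; S0-c->S0; S1-a->S2; S1-b->S1; S1-c->S0; S2-a->S3; S2-b->S1; S2-c->S0; S3-a->S3; S3-b->S3; S3-c->S3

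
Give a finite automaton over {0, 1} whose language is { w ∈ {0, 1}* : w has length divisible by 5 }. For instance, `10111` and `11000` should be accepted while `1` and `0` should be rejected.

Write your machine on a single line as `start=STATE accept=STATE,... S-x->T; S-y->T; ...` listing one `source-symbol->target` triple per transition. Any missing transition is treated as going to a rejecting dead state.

Only the length mod 5 matters, so use a 5-cycle: from any state, every input symbol moves to the next state, wrapping q4 back to q0. Mark q0 accepting.
        0   1  
>* q0   q1  q1 
   q1   q2  q2 
   q2   q3  q3 
   q3   q4  q4 
   q4   q0  q0 
(> = start, * = accepting)

start=q0; accept=q0; q0-0->q1; q0-1->q1; q1-0->q2; q1-1->q2; q2-0->q3; q2-1->q3; q3-0->q4; q3-1->q4; q4-0->q0; q4-1->q0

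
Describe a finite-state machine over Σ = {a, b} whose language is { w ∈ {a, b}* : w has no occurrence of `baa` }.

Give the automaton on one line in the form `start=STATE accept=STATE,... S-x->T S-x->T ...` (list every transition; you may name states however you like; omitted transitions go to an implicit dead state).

Track partial matches of the forbidden pattern `baa`. State q3 is a dead state reached once `baa` has occurred; every other state accepts. q0 means no part of `baa` is currently matched.
        a   b  
>* q0   q0  q1 
 * q1   q2  q1 
 * q2   q3  q1 
   q3   q3  q3 
(> = start, * = accepting)

start=q0 accept=q0,q1,q2 q0-a->q0 q0-b->q1 q1-a->q2 q1-b->q1 q2-a->q3 q2-b->q1 q3-a->q3 q3-b->q3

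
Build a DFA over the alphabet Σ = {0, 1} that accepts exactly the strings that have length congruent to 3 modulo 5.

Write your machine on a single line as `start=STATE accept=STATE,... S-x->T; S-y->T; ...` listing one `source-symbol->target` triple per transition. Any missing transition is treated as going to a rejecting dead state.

Only the length mod 5 matters, so use a 5-cycle: from any state, every input symbol moves to the next state, wrapping E back to A. Mark D accepting.
5 states suffice.
       0  1 
>  A   B  B 
   B   C  C 
   C   D  D 
 * D   E  E 
   E   A  A 
(> = start, * = accepting)

start=A; accept=D; A-0->B; A-1->B; B-0->C; B-1->C; C-0->D; C-1->D; D-0->E; D-1->E; E-0->A; E-1->A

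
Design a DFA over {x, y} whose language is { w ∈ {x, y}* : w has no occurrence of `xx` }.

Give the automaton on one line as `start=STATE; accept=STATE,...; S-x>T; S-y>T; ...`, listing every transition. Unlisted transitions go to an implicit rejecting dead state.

start=A; accept=A,B; A-x>B; A-y>A; B-x>C; B-y>A; C-x>C; C-y>C

This is the complement of 'contains `xx`'. Use the same substring-matching states — A through C holding how much of `xx` has just been matched — but flip the accepting set: everything except the trap C accepts.
       x  y 
>* A   B  A 
 * B   C  A 
   C   C  C 
(> = start, * = accepting)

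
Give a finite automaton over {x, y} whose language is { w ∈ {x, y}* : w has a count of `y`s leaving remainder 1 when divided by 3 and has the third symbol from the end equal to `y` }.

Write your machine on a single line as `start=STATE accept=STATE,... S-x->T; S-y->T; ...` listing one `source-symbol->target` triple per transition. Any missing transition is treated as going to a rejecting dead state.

Run two small machines in parallel and take their product. The first has 3 states tracking the count of `y`s modulo 3; the second has 15 states tracking the last 3 symbols read. A product state is a pair (one from each), accepting exactly when both do. Minimizing collapses redundant product states.
A 14-state machine:
          x    y  
>  s0     s0   s1 
   s1     s2   s3 
   s2     s4   s3 
   s3     s5   s6 
 * s4     s7   s3 
   s5     s5   s8 
   s6     s9  s10 
   s7     s7   s3 
   s8     s9  s11 
   s9     s0  s12 
 * s10   s13   s3 
   s11   s13   s3 
 * s12    s2   s3 
 * s13    s4   s3 
(> = start, * = accepting)

start=s0; accept=s4,s10,s12,s13; s0-x->s0; s0-y->s1; s1-x->s2; s1-y->s3; s2-x->s4; s2-y->s3; s3-x->s5; s3-y->s6; s4-x->s7; s4-y->s3; s5-x->s5; s5-y->s8; s6-x->s9; s6-y->s10; s7-x->s7; s7-y->s3; s8-x->s9; s8-y->s11; s9-x->s0; s9-y->s12; s10-x->s13; s10-y->s3; s11-x->s13; s11-y->s3; s12-x->s2; s12-y->s3; s13-x->s4; s13-y->s3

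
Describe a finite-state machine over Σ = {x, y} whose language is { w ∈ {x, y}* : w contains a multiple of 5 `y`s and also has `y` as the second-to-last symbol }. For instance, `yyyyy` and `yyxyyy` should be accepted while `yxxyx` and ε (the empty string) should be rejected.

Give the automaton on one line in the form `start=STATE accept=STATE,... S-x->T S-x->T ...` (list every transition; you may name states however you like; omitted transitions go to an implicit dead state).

start=S0 accept=S6,S8 S0-x->S0 S0-y->S1 S1-x->S1 S1-y->S2 S2-x->S2 S2-y->S3 S3-x->S3 S3-y->S4 S4-x->S5 S4-y->S6 S5-x->S5 S5-y->S7 S6-x->S8 S6-y->S1 S7-x->S8 S7-y->S1 S8-x->S0 S8-y->S1

Handle the two conditions separately and then intersect. One (5 states) tracks the count of `y`s modulo 5; the other (7 states) tracks the last 2 symbols read. Each combined state is a pair, one component from each; accept when both components accept. After merging equivalent states the machine shrinks.
        x   y  
>  S0   S0  S1 
   S1   S1  S2 
   S2   S2  S3 
   S3   S3  S4 
   S4   S5  S6 
   S5   S5  S7 
 * S6   S8  S1 
   S7   S8  S1 
 * S8   S0  S1 
(> = start, * = accepting)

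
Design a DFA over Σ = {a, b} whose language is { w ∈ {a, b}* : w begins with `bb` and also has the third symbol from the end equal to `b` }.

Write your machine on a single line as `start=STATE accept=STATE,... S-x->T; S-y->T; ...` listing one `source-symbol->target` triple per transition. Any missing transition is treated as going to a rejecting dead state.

Run two small machines in parallel and take their product. The first has 4 states tracking whether the input so far still matches the prefix `bb`; the second has 15 states tracking the last 3 symbols read. A product state is a pair (one from each), accepting exactly when both do. Equivalent product states are then merged.
          a    b  
>  S0     S1   S2 
   S1     S1   S1 
   S2     S1   S3 
   S3     S4   S5 
 * S4     S6   S7 
 * S5     S4   S5 
 * S6     S8   S9 
 * S7    S10   S3 
   S8     S8   S9 
   S9    S10   S3 
   S10    S6   S7 
(> = start, * = accepting)

start=S0; accept=S4,S5,S6,S7; S0-a->S1; S0-b->S2; S1-a->S1; S1-b->S1; S2-a->S1; S2-b->S3; S3-a->S4; S3-b->S5; S4-a->S6; S4-b->S7; S5-a->S4; S5-b->S5; S6-a->S8; S6-b->S9; S7-a->S10; S7-b->S3; S8-a->S8; S8-b->S9; S9-a->S10; S9-b->S3; S10-a->S6; S10-b->S7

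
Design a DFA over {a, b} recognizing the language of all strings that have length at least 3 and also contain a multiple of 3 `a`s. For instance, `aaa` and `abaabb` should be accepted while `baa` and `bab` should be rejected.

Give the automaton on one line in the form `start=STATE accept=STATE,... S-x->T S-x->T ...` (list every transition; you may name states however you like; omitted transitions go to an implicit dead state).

start=q0 accept=q6,q10 q0-a->q1 q0-b->q2 q1-a->q3 q1-b->q4 q2-a->q4 q2-b->q5 q3-a->q6 q3-b->q7 q4-a->q7 q4-b->q8 q5-a->q8 q5-b->q6 q6-a->q9 q6-b->q10 q7-a->q10 q7-b->q11 q8-a->q11 q8-b->q9 q9-a->q11 q9-b->q9 q10-a->q9 q10-b->q10 q11-a->q10 q11-b->q11

Run two small machines in parallel and take their product. One (5 states) tracks the input length, saturating at 4; the other (3 states) tracks the count of `a`s modulo 3. Each combined state is a pair, one component from each; accept when both components accept.
With 12 states:
          a    b  
>  q0     q1   q2 
   q1     q3   q4 
   q2     q4   q5 
   q3     q6   q7 
   q4     q7   q8 
   q5     q8   q6 
 * q6     q9  q10 
   q7    q10  q11 
   q8    q11   q9 
   q9    q11   q9 
 * q10    q9  q10 
   q11   q10  q11 
(> = start, * = accepting)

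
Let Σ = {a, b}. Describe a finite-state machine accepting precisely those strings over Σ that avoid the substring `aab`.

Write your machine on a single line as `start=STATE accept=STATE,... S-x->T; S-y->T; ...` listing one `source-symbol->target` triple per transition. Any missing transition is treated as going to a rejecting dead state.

start=s0; accept=s0,s1,s2; s0-a->s1; s0-b->s0; s1-a->s2; s1-b->s0; s2-a->s2; s2-b->s3; s3-a->s3; s3-b->s3

Track partial matches of the forbidden pattern `aab`. State s3 is a dead state reached once `aab` has occurred; every other state accepts. s0 means no part of `aab` is currently matched.
        a   b  
>* s0   s1  s0 
 * s1   s2  s0 
 * s2   s2  s3 
   s3   s3  s3 
(> = start, * = accepting)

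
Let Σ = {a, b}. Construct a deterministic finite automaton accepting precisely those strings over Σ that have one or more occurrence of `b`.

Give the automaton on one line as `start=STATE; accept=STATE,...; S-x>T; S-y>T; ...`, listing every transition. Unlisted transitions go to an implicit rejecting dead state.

Count `b`s, saturating at 2: state s0 means no `b` yet, s1 means one `b` seen, s2 means more than one. Each `b` increments (capped at s2); other symbols loop. Accept from {s1, s2}.
3 states suffice.
        a   b  
>  s0   s0  s1 
 * s1   s1  s2 
 * s2   s2  s2 
(> = start, * = accepting)

start=s0; accept=s1,s2; s0-a>s0; s0-b>s1; s1-a>s1; s1-b>s2; s2-a>s2; s2-b>s2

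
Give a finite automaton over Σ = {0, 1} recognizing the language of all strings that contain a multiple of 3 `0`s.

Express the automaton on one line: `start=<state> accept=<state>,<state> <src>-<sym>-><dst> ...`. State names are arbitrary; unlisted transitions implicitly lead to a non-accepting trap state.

start=S0 accept=S0 S0-0->S1 S0-1->S0 S1-0->S2 S1-1->S1 S2-0->S0 S2-1->S2

The only thing that matters is how many `0`s have appeared, reduced mod 3. Use one state per residue: S0 for 0, …, S2 for 2. Reading `0` moves to the next residue; anything else stays put. S0 is accepting.
        0   1  
>* S0   S1  S0 
   S1   S2  S1 
   S2   S0  S2 
(> = start, * = accepting)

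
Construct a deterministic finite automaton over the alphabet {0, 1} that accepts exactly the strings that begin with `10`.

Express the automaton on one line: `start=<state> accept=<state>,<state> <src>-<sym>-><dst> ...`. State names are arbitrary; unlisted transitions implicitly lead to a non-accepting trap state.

Walk along `10` while the input agrees: from S0 take `1` to S1, and so on. Any deviation drops to the rejecting sink S3. Once S2 is reached the prefix is confirmed and every continuation is accepted.
4 states suffice.
        0   1  
>  S0   S3  S1 
   S1   S2  S3 
 * S2   S2  S2 
   S3   S3  S3 
(> = start, * = accepting)

start=S0 accept=S2 S0-0->S3 S0-1->S1 S1-0->S2 S1-1->S3 S2-0->S2 S2-1->S2 S3-0->S3 S3-1->S3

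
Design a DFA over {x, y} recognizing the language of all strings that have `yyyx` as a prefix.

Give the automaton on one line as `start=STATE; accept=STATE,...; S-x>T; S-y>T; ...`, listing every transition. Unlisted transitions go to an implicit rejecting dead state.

start=A; accept=E; A-x>F; A-y>B; B-x>F; B-y>C; C-x>F; C-y>D; D-x>E; D-y>F; E-x>E; E-y>E; F-x>F; F-y>F

Check the first 4 symbols one by one: A through D record how many have matched `yyyx` so far; any wrong symbol goes to the dead state F. After all 4 match we enter the accepting sink E.
6 states suffice.
       x  y 
>  A   F  B 
   B   F  C 
   C   F  D 
   D   E  F 
 * E   E  E 
   F   F  F 
(> = start, * = accepting)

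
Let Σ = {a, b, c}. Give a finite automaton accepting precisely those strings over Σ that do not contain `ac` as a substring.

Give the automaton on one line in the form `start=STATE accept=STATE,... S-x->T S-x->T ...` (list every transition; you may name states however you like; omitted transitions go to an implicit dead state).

start=q0 accept=q0,q1 q0-a->q1 q0-b->q0 q0-c->q0 q1-a->q1 q1-b->q0 q1-c->q2 q2-a->q2 q2-b->q2 q2-c->q2

Track partial matches of the forbidden pattern `ac`. State q2 is a dead state reached once `ac` has occurred; every other state accepts. q0 means no part of `ac` is currently matched.
A 3-state machine:
        a   b   c  
>* q0   q1  q0  q0 
 * q1   q1  q0  q2 
   q2   q2  q2  q2 
(> = start, * = accepting)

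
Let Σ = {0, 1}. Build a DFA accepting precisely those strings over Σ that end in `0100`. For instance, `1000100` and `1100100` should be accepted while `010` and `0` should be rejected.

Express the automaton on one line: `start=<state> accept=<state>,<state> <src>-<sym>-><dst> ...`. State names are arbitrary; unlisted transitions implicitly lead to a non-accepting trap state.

start=s0 accept=s4 s0-0->s1 s0-1->s0 s1-0->s1 s1-1->s2 s2-0->s3 s2-1->s0 s3-0->s4 s3-1->s2 s4-0->s1 s4-1->s2

Remember how much of `0100` the current input suffix matches. State s0 means no match yet; s1 means the last symbol is `0`; s2 means the last 2 symbols are `01`; s3 means the last 3 symbols are `010`; s4 means the last 4 symbols are `0100`. Only s4 accepts. On a mismatch, fall back to the longest proper suffix that is still a prefix of `0100`.
With 5 states:
        0   1  
>  s0   s1  s0 
   s1   s1  s2 
   s2   s3  s0 
   s3   s4  s2 
 * s4   s1  s2 
(> = start, * = accepting)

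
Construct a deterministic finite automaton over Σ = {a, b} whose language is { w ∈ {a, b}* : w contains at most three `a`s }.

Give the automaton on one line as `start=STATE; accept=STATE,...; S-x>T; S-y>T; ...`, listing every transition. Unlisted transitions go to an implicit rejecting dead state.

start=q0; accept=q0,q1,q2,q3; q0-a>q1; q0-b>q0; q1-a>q2; q1-b>q1; q2-a>q3; q2-b>q2; q3-a>q4; q3-b>q3; q4-a>q4; q4-b>q4

Count `a`s, saturating at 4: states q0 through q3 mean 0 through 3 `a`s seen; q4 means more than 3. Each `a` increments (capped at q4); other symbols loop. Accept from {q0, q1, q2, q3}.
5 states suffice.
        a   b  
>* q0   q1  q0 
 * q1   q2  q1 
 * q2   q3  q2 
 * q3   q4  q3 
   q4   q4  q4 
(> = start, * = accepting)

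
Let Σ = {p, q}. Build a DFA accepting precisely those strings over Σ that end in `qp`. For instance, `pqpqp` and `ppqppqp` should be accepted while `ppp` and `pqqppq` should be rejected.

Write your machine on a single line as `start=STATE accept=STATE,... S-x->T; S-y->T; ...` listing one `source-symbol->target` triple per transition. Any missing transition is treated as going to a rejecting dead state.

Remember how much of `qp` the current input suffix matches. State S0 means no match yet; S1 means the last symbol is `q`; S2 means the last 2 symbols are `qp`. Only S2 accepts. On a mismatch, fall back to the longest proper suffix that is still a prefix of `qp`.
A 3-state machine:
        p   q  
>  S0   S0  S1 
   S1   S2  S1 
 * S2   S0  S1 
(> = start, * = accepting)

start=S0; accept=S2; S0-p->S0; S0-q->S1; S1-p->S2; S1-q->S1; S2-p->S0; S2-q->S1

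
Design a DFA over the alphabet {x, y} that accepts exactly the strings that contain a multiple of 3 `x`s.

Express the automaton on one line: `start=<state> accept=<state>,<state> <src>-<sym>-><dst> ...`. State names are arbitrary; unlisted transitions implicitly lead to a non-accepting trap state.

Keep the running count of `x`s modulo 3: each `x` advances along the cycle q0 → q1 → q2 → q0 while other symbols loop. Accept at q0.
A 3-state machine:
        x   y  
>* q0   q1  q0 
   q1   q2  q1 
   q2   q0  q2 
(> = start, * = accepting)

start=q0 accept=q0 q0-x->q1 q0-y->q0 q1-x->q2 q1-y->q1 q2-x->q0 q2-y->q2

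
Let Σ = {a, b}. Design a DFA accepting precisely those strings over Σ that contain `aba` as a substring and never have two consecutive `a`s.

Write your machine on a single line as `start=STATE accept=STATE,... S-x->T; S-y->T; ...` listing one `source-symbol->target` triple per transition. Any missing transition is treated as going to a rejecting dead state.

start=S0; accept=S4,S5; S0-a->S1; S0-b->S0; S1-a->S2; S1-b->S3; S2-a->S2; S2-b->S2; S3-a->S4; S3-b->S0; S4-a->S2; S4-b->S5; S5-a->S4; S5-b->S5

Run two small machines in parallel and take their product. One (4 states) tracks whether and how much of `aba` has been seen; the other (3 states) tracks partial matches of the forbidden pattern `aa`. Each combined state is a pair, one component from each; accept when both components accept. After merging equivalent states the machine shrinks.
With 6 states:
        a   b  
>  S0   S1  S0 
   S1   S2  S3 
   S2   S2  S2 
   S3   S4  S0 
 * S4   S2  S5 
 * S5   S4  S5 
(> = start, * = accepting)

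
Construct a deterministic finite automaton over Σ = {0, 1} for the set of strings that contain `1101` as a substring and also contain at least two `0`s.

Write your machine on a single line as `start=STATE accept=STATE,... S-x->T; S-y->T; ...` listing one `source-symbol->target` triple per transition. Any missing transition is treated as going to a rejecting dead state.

Run two small machines in parallel and take their product. The first has 5 states tracking whether and how much of `1101` has been seen; the second has 4 states tracking the count of `0`s, saturating at 3. A product state is a pair (one from each), accepting exactly when both do. Minimizing collapses redundant product states.
A 10-state machine:
        0   1  
>  q0   q1  q2 
   q1   q1  q3 
   q2   q1  q4 
   q3   q1  q5 
   q4   q6  q4 
   q5   q7  q5 
   q6   q1  q8 
   q7   q1  q9 
   q8   q9  q8 
 * q9   q9  q9 
(> = start, * = accepting)

start=q0; accept=q9; q0-0->q1; q0-1->q2; q1-0->q1; q1-1->q3; q2-0->q1; q2-1->q4; q3-0->q1; q3-1->q5; q4-0->q6; q4-1->q4; q5-0->q7; q5-1->q5; q6-0->q1; q6-1->q8; q7-0->q1; q7-1->q9; q8-0->q9; q8-1->q8; q9-0->q9; q9-1->q9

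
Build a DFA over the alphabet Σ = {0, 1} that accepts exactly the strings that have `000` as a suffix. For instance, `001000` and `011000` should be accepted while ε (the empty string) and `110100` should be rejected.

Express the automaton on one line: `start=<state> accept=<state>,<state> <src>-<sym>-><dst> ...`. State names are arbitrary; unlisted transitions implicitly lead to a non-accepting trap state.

Remember how much of `000` the current input suffix matches. State q0 means no match yet; q1 means the last symbol is `0`; q2 means the last 2 symbols are `00`; q3 means the last 3 symbols are `000`. Only q3 accepts. On a mismatch, fall back to the longest proper suffix that is still a prefix of `000`.
A 4-state machine:
        0   1  
>  q0   q1  q0 
   q1   q2  q0 
   q2   q3  q0 
 * q3   q3  q0 
(> = start, * = accepting)

start=q0 accept=q3 q0-0->q1 q0-1->q0 q1-0->q2 q1-1->q0 q2-0->q3 q2-1->q0 q3-0->q3 q3-1->q0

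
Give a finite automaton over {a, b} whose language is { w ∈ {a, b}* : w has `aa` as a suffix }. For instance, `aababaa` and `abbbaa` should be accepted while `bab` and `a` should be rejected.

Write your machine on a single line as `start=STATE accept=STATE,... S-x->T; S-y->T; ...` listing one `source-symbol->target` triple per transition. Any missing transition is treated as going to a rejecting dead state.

Let each state record the length of the longest suffix of the input read so far that is also a prefix of `aa`. s1 means the last symbol is `a`; s2 means the last 2 symbols are `aa`. Accept only at s2, where the string currently ends in `aa`.
3 states suffice.
        a   b  
>  s0   s1  s0 
   s1   s2  s0 
 * s2   s2  s0 
(> = start, * = accepting)

start=s0; accept=s2; s0-a->s1; s0-b->s0; s1-a->s2; s1-b->s0; s2-a->s2; s2-b->s0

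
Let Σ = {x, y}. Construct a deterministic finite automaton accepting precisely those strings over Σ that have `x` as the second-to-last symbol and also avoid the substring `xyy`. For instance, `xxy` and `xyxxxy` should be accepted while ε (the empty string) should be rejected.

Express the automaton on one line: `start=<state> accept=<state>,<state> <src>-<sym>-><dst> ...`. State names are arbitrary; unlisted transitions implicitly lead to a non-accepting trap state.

Build one automaton per condition and run them in lockstep. The first has 7 states tracking the last 2 symbols read; the second has 4 states tracking partial matches of the forbidden pattern `xyy`. A product state is a pair (one from each), accepting exactly when both do. Minimizing collapses redundant product states.
With 5 states:
        x   y  
>  q0   q1  q0 
   q1   q2  q3 
 * q2   q2  q3 
 * q3   q1  q4 
   q4   q4  q4 
(> = start, * = accepting)

start=q0 accept=q2,q3 q0-x->q1 q0-y->q0 q1-x->q2 q1-y->q3 q2-x->q2 q2-y->q3 q3-x->q1 q3-y->q4 q4-x->q4 q4-y->q4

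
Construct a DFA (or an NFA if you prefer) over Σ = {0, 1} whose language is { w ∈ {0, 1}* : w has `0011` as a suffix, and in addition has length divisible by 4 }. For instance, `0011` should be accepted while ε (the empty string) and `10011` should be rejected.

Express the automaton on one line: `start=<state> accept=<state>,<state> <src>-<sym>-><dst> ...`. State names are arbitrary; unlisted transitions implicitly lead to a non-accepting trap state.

start=s0 accept=s7 s0-0->s1 s0-1->s2 s1-0->s3 s1-1->s4 s2-0->s4 s2-1->s4 s3-0->s5 s3-1->s6 s4-0->s5 s4-1->s5 s5-0->s0 s5-1->s0 s6-0->s0 s6-1->s7 s7-0->s1 s7-1->s2

Handle the two conditions separately and then intersect. One (5 states) tracks how much of the suffix `0011` has currently been matched; the other (4 states) tracks the input length modulo 4. Each combined state is a pair, one component from each; accept when both components accept. After merging equivalent states the machine shrinks.
        0   1  
>  s0   s1  s2 
   s1   s3  s4 
   s2   s4  s4 
   s3   s5  s6 
   s4   s5  s5 
   s5   s0  s0 
   s6   s0  s7 
 * s7   s1  s2 
(> = start, * = accepting)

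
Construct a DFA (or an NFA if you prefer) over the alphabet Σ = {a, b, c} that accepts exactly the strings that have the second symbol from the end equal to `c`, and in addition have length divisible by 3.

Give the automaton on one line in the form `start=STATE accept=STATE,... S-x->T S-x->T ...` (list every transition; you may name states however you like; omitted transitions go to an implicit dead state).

Handle the two conditions separately and then intersect. One (13 states) tracks the last 2 symbols read; the other (3 states) tracks the input length modulo 3. Each combined state is a pair, one component from each; accept when both components accept. Equivalent product states are then merged.
5 states suffice.
        a   b   c  
>  q0   q1  q1  q1 
   q1   q2  q2  q3 
   q2   q0  q0  q0 
   q3   q4  q4  q4 
 * q4   q1  q1  q1 
(> = start, * = accepting)

start=q0 accept=q4 q0-a->q1 q0-b->q1 q0-c->q1 q1-a->q2 q1-b->q2 q1-c->q3 q2-a->q0 q2-b->q0 q2-c->q0 q3-a->q4 q3-b->q4 q3-c->q4 q4-a->q1 q4-b->q1 q4-c->q1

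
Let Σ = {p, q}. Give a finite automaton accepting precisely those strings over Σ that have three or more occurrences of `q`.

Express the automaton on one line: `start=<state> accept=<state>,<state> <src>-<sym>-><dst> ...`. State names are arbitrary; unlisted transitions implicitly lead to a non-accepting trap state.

Only the number of `q`s matters, and only up to 4. Make a chain S0 → S1 → S2 → S3 → S4 advanced by each `q` (with S4 absorbing); every other symbol self-loops. The accepting set is {S3, S4}.
With 5 states:
        p   q  
>  S0   S0  S1 
   S1   S1  S2 
   S2   S2  S3 
 * S3   S3  S4 
 * S4   S4  S4 
(> = start, * = accepting)

start=S0 accept=S3,S4 S0-p->S0 S0-q->S1 S1-p->S1 S1-q->S2 S2-p->S2 S2-q->S3 S3-p->S3 S3-q->S4 S4-p->S4 S4-q->S4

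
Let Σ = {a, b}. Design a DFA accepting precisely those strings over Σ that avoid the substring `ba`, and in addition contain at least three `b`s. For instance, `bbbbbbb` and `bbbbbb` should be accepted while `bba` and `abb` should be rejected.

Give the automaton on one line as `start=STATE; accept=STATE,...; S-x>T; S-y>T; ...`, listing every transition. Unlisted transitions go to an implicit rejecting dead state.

Handle the two conditions separately and then intersect. One (3 states) tracks partial matches of the forbidden pattern `ba`; the other (5 states) tracks the count of `b`s, saturating at 4. Each combined state is a pair, one component from each; accept when both components accept.
9 states suffice.
        a   b  
>  q0   q0  q1 
   q1   q2  q3 
   q2   q2  q4 
   q3   q4  q5 
   q4   q4  q6 
 * q5   q6  q7 
   q6   q6  q8 
 * q7   q8  q7 
   q8   q8  q8 
(> = start, * = accepting)

start=q0; accept=q5,q7; q0-a>q0; q0-b>q1; q1-a>q2; q1-b>q3; q2-a>q2; q2-b>q4; q3-a>q4; q3-b>q5; q4-a>q4; q4-b>q6; q5-a>q6; q5-b>q7; q6-a>q6; q6-b>q8; q7-a>q8; q7-b>q7; q8-a>q8; q8-b>q8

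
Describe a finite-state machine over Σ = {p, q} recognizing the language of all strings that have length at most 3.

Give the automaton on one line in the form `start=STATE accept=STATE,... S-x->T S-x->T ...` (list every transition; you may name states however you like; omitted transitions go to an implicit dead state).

start=s0 accept=s0,s1,s2,s3 s0-p->s1 s0-q->s1 s1-p->s2 s1-q->s2 s2-p->s3 s2-q->s3 s3-p->s4 s3-q->s4 s4-p->s4 s4-q->s4

We only need to distinguish lengths 0, 1, …, 3, and '>3'. Chain s0 → s1 → s2 → s3 → s4 on every symbol, with s4 looping. Accepting states: {s0, s1, s2, s3}.
5 states suffice.
        p   q  
>* s0   s1  s1 
 * s1   s2  s2 
 * s2   s3  s3 
 * s3   s4  s4 
   s4   s4  s4 
(> = start, * = accepting)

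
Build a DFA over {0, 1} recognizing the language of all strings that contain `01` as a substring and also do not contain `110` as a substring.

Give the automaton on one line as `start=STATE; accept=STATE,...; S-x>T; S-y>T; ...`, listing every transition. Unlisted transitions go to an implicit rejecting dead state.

start=q0; accept=q3,q5,q6; q0-0>q1; q0-1>q2; q1-0>q1; q1-1>q3; q2-0>q1; q2-1>q4; q3-0>q5; q3-1>q6; q4-0>q7; q4-1>q4; q5-0>q5; q5-1>q3; q6-0>q8; q6-1>q6; q7-0>q7; q7-1>q8; q8-0>q8; q8-1>q8

Run two small machines in parallel and take their product. The first has 3 states tracking whether and how much of `01` has been seen; the second has 4 states tracking partial matches of the forbidden pattern `110`. A product state is a pair (one from each), accepting exactly when both do.
A 9-state machine:
        0   1  
>  q0   q1  q2 
   q1   q1  q3 
   q2   q1  q4 
 * q3   q5  q6 
   q4   q7  q4 
 * q5   q5  q3 
 * q6   q8  q6 
   q7   q7  q8 
   q8   q8  q8 
(> = start, * = accepting)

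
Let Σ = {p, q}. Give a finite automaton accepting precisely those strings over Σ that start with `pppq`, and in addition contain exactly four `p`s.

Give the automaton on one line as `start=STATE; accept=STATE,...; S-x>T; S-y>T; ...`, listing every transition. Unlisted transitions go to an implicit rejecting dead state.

Run two small machines in parallel and take their product. The first has 6 states tracking whether the input so far still matches the prefix `pppq`; the second has 6 states tracking the count of `p`s, saturating at 5. A product state is a pair (one from each), accepting exactly when both do.
13 states suffice.
          p    q  
>  s0     s1   s2 
   s1     s3   s4 
   s2     s4   s2 
   s3     s5   s6 
   s4     s6   s4 
   s5     s7   s8 
   s6     s9   s6 
   s7    s10   s7 
   s8    s11   s8 
   s9     s7   s9 
   s10   s10  s10 
 * s11   s12  s11 
   s12   s12  s12 
(> = start, * = accepting)

start=s0; accept=s11; s0-p>s1; s0-q>s2; s1-p>s3; s1-q>s4; s2-p>s4; s2-q>s2; s3-p>s5; s3-q>s6; s4-p>s6; s4-q>s4; s5-p>s7; s5-q>s8; s6-p>s9; s6-q>s6; s7-p>s10; s7-q>s7; s8-p>s11; s8-q>s8; s9-p>s7; s9-q>s9; s10-p>s10; s10-q>s10; s11-p>s12; s11-q>s11; s12-p>s12; s12-q>s12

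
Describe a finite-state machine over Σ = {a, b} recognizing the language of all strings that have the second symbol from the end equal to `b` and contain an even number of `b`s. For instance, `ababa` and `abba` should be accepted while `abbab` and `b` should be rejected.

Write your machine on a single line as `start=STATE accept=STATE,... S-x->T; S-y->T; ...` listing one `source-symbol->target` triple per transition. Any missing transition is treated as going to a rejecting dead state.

start=q0; accept=q6,q9; q0-a->q1; q0-b->q2; q1-a->q3; q1-b->q4; q2-a->q5; q2-b->q6; q3-a->q3; q3-b->q4; q4-a->q5; q4-b->q6; q5-a->q7; q5-b->q8; q6-a->q9; q6-b->q10; q7-a->q7; q7-b->q8; q8-a->q9; q8-b->q10; q9-a->q3; q9-b->q4; q10-a->q5; q10-b->q6

Run two small machines in parallel and take their product. The first has 7 states tracking the last 2 symbols read; the second has 2 states tracking the count of `b`s modulo 2. A product state is a pair (one from each), accepting exactly when both do.
With 11 states:
          a    b  
>  q0     q1   q2 
   q1     q3   q4 
   q2     q5   q6 
   q3     q3   q4 
   q4     q5   q6 
   q5     q7   q8 
 * q6     q9  q10 
   q7     q7   q8 
   q8     q9  q10 
 * q9     q3   q4 
   q10    q5   q6 
(> = start, * = accepting)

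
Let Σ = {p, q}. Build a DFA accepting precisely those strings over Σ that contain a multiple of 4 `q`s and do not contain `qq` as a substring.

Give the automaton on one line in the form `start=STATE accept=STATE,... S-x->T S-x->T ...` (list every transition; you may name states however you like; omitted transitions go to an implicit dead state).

Handle the two conditions separately and then intersect. The first has 4 states tracking the count of `q`s modulo 4; the second has 3 states tracking partial matches of the forbidden pattern `qq`. A product state is a pair (one from each), accepting exactly when both do. Equivalent product states are then merged.
With 9 states:
        p   q  
>* s0   s0  s1 
   s1   s2  s3 
   s2   s2  s4 
   s3   s3  s3 
   s4   s5  s3 
   s5   s5  s6 
   s6   s7  s3 
   s7   s7  s8 
 * s8   s0  s3 
(> = start, * = accepting)

start=s0 accept=s0,s8 s0-p->s0 s0-q->s1 s1-p->s2 s1-q->s3 s2-p->s2 s2-q->s4 s3-p->s3 s3-q->s3 s4-p->s5 s4-q->s3 s5-p->s5 s5-q->s6 s6-p->s7 s6-q->s3 s7-p->s7 s7-q->s8 s8-p->s0 s8-q->s3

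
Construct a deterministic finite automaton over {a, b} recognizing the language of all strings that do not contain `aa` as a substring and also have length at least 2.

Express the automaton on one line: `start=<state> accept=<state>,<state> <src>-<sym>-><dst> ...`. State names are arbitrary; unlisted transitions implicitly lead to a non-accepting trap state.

Build one automaton per condition and run them in lockstep. The first has 3 states tracking partial matches of the forbidden pattern `aa`; the second has 4 states tracking the input length, saturating at 3. A product state is a pair (one from each), accepting exactly when both do.
        a   b  
>  q0   q1  q2 
   q1   q3  q4 
   q2   q5  q4 
   q3   q6  q6 
 * q4   q7  q8 
 * q5   q6  q8 
   q6   q6  q6 
 * q7   q6  q8 
 * q8   q7  q8 
(> = start, * = accepting)

start=q0 accept=q4,q5,q7,q8 q0-a->q1 q0-b->q2 q1-a->q3 q1-b->q4 q2-a->q5 q2-b->q4 q3-a->q6 q3-b->q6 q4-a->q7 q4-b->q8 q5-a->q6 q5-b->q8 q6-a->q6 q6-b->q6 q7-a->q6 q7-b->q8 q8-a->q7 q8-b->q8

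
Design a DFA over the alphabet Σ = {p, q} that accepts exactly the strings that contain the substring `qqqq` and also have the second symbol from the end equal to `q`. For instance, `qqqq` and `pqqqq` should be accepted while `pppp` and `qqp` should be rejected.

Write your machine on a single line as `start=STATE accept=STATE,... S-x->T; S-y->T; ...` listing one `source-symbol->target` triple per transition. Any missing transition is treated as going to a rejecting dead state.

start=A; accept=E,F; A-p->A; A-q->B; B-p->A; B-q->C; C-p->A; C-q->D; D-p->A; D-q->E; E-p->F; E-q->E; F-p->G; F-q->H; G-p->G; G-q->H; H-p->F; H-q->E

Build one automaton per condition and run them in lockstep. The first has 5 states tracking whether and how much of `qqqq` has been seen; the second has 7 states tracking the last 2 symbols read. A product state is a pair (one from each), accepting exactly when both do. After merging equivalent states the machine shrinks.
With 8 states:
       p  q 
>  A   A  B 
   B   A  C 
   C   A  D 
   D   A  E 
 * E   F  E 
 * F   G  H 
   G   G  H 
   H   F  E 
(> = start, * = accepting)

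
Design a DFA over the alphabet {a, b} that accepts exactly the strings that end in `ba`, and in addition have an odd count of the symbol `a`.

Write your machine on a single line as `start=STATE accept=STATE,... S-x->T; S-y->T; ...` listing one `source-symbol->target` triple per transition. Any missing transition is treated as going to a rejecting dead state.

Run two small machines in parallel and take their product. The first has 3 states tracking how much of the suffix `ba` has currently been matched; the second has 2 states tracking the count of `a`s modulo 2. A product state is a pair (one from each), accepting exactly when both do. Minimizing collapses redundant product states.
        a   b  
>  q0   q1  q2 
   q1   q0  q1 
   q2   q3  q2 
 * q3   q0  q1 
(> = start, * = accepting)

start=q0; accept=q3; q0-a->q1; q0-b->q2; q1-a->q0; q1-b->q1; q2-a->q3; q2-b->q2; q3-a->q0; q3-b->q1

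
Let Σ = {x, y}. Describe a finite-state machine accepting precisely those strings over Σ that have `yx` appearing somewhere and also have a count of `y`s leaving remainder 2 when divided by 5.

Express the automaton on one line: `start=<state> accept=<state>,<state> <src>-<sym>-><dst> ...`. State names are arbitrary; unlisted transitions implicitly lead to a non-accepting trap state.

start=A accept=E A-x->A A-y->B B-x->C B-y->D C-x->C C-y->E D-x->E D-y->F E-x->E E-y->G F-x->G F-y->H G-x->G G-y->I H-x->I H-y->J I-x->I I-y->K J-x->K J-y->B K-x->K K-y->C

Handle the two conditions separately and then intersect. The first has 3 states tracking whether and how much of `yx` has been seen; the second has 5 states tracking the count of `y`s modulo 5. A product state is a pair (one from each), accepting exactly when both do.
An 11-state machine:
       x  y 
>  A   A  B 
   B   C  D 
   C   C  E 
   D   E  F 
 * E   E  G 
   F   G  H 
   G   G  I 
   H   I  J 
   I   I  K 
   J   K  B 
   K   K  C 
(> = start, * = accepting)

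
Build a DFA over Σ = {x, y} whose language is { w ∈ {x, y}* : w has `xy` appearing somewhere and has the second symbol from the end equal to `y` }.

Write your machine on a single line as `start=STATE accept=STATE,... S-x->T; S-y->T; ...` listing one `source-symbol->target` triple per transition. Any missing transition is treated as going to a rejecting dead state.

Handle the two conditions separately and then intersect. The first has 3 states tracking whether and how much of `xy` has been seen; the second has 7 states tracking the last 2 symbols read. A product state is a pair (one from each), accepting exactly when both do.
With 10 states:
       x  y 
>  A   B  C 
   B   D  E 
   C   F  G 
   D   D  E 
   E   H  I 
   F   D  E 
   G   F  G 
 * H   J  E 
 * I   H  I 
   J   J  E 
(> = start, * = accepting)

start=A; accept=H,I; A-x->B; A-y->C; B-x->D; B-y->E; C-x->F; C-y->G; D-x->D; D-y->E; E-x->H; E-y->I; F-x->D; F-y->E; G-x->F; G-y->G; H-x->J; H-y->E; I-x->H; I-y->I; J-x->J; J-y->E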